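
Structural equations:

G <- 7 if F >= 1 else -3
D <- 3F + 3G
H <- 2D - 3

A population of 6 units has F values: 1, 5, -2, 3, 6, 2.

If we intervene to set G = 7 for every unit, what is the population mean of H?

54

The intervention sets G=7 in all 6 units regardless of F. Recomputing H per unit gives 45, 69, 27, 57, 75, 51; average 54.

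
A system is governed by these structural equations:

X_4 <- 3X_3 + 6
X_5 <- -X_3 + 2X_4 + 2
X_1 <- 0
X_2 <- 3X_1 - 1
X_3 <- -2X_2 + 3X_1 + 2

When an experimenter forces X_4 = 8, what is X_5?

Intervening sets X_4 = 8 and removes its equation (X_4 <- 3X_3 + 6).
X_2 = 3X_1 - 1  [with X_1=0]  = -1
X_3 = -2X_2 + 3X_1 + 2  [with X_2=-1, X_1=0]  = 4
X_5 = -X_3 + 2X_4 + 2  [with X_3=4, X_4=8]  = 14

14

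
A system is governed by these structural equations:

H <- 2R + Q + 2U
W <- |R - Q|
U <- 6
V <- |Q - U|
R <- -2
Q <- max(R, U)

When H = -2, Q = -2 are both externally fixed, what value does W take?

The joint intervention fixes H = -2, Q = -2, removing each variable's own equation.
W = |R - Q|  [with R=-2, Q=-2]  = 0

0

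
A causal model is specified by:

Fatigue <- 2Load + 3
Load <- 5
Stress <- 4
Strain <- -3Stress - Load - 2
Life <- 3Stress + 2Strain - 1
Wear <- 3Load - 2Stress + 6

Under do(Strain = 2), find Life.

The intervention breaks the incoming arrows to Strain: Strain <- -3Stress - Load - 2 no longer applies, and Strain = 2.
Life = 3Stress + 2Strain - 1  [with Stress=4, Strain=2]  = 15

15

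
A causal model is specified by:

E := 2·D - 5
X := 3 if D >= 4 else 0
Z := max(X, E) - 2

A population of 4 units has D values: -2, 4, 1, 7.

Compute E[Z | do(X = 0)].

Under do(X=0), X's equation is replaced by X=0 for every unit. Per-unit Z: -2, 1, -2, 7. Mean = 1.

1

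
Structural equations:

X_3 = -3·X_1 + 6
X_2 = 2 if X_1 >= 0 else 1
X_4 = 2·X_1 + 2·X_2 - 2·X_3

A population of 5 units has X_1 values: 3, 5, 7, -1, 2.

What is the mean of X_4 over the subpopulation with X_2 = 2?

E[X_4|X_2=2] averages over only the 4 units with X_2=2 (X_1 = 3, 5, 7, 2): X_4 = 16, 32, 48, 8, mean 26.

26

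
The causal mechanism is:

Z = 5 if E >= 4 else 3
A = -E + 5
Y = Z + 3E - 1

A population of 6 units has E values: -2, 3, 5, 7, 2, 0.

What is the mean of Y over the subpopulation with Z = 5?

22

Conditioning on Z=5 selects the 2 unit(s) with E ∈ {5, 7}. Their Y values: 19, 25. Mean = 22.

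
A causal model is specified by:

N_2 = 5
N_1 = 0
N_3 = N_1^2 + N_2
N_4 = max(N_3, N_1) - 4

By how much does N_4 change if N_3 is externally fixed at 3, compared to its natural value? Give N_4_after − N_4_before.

-2

The intervention breaks the incoming arrows to N_3: N_3 = N_1^2 + N_2 no longer applies, and N_3 = 3.
N_4 = max(N_3, N_1) - 4  [with N_3=3, N_1=0]  = -1
Without intervention: N_3 = N_1^2 + N_2  [with N_1=0, N_2=5]  = 5; N_4 = max(N_3, N_1) - 4  [with N_3=5, N_1=0]  = 1.
Change = -1 − 1 = -2.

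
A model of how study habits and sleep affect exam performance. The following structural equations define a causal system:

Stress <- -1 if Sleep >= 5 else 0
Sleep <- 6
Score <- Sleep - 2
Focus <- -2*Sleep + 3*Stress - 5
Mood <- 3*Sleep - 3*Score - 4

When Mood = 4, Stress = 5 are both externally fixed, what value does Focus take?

-2

Setting Mood = 4, Stress = 5 by intervention discards those variables' equations.
Focus = -2*Sleep + 3*Stress - 5  [with Sleep=6, Stress=5]  = -2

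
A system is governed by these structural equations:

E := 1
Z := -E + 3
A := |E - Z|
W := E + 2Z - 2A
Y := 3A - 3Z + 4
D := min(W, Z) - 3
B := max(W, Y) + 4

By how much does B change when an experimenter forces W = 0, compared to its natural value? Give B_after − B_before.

-2

The intervention breaks the incoming arrows to W: W := E + 2Z - 2A no longer applies, and W = 0.
Z = -E + 3  [with E=1]  = 2
A = |E - Z|  [with E=1, Z=2]  = 1
Y = 3A - 3Z + 4  [with A=1, Z=2]  = 1
B = max(W, Y) + 4  [with W=0, Y=1]  = 5
Without intervention: Z = -E + 3  [with E=1]  = 2; A = |E - Z|  [with E=1, Z=2]  = 1; W = E + 2Z - 2A  [with E=1, Z=2, A=1]  = 3; Y = 3A - 3Z + 4  [with A=1, Z=2]  = 1; B = max(W, Y) + 4  [with W=3, Y=1]  = 7.
Change = 5 − 7 = -2.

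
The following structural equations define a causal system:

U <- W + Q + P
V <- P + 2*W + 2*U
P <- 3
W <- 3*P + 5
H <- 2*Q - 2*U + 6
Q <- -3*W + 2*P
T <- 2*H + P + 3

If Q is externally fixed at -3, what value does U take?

The intervention breaks the incoming arrows to Q: Q <- -3*W + 2*P no longer applies, and Q = -3.
W = 3*P + 5  [with P=3]  = 14
U = W + Q + P  [with W=14, Q=-3, P=3]  = 14

14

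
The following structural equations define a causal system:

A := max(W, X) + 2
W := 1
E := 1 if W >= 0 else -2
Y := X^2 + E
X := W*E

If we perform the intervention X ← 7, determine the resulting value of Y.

do(X=7) replaces the equation X := W*E with the constant X = 7.
E = 1 if W >= 0 else -2  [with W=1]  = 1
Y = X^2 + E  [with X=7, E=1]  = 50

50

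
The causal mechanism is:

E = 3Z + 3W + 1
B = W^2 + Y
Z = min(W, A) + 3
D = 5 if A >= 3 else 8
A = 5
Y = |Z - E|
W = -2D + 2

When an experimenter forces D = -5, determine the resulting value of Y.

Under do(D=-5), the mechanism D = 5 if A >= 3 else 8 is discarded; D is fixed at -5.
W = -2D + 2  [with D=-5]  = 12
Z = min(W, A) + 3  [with W=12, A=5]  = 8
E = 3Z + 3W + 1  [with Z=8, W=12]  = 61
Y = |Z - E|  [with Z=8, E=61]  = 53

53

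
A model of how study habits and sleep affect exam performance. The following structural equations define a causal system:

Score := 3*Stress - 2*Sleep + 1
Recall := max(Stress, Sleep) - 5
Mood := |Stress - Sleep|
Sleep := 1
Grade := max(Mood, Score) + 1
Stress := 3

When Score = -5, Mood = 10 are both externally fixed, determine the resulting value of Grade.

11

Setting Score = -5, Mood = 10 by intervention discards those variables' equations.
Grade = max(Mood, Score) + 1  [with Mood=10, Score=-5]  = 11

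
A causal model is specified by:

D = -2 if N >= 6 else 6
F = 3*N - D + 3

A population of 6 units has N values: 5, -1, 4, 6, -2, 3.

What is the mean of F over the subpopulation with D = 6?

2.4

Observing D=6 restricts to units where D's equation naturally yields 6: N ∈ {5, -1, 4, -2, 3}. In that subpopulation F = 12, -6, 9, -9, 6, mean 2.4.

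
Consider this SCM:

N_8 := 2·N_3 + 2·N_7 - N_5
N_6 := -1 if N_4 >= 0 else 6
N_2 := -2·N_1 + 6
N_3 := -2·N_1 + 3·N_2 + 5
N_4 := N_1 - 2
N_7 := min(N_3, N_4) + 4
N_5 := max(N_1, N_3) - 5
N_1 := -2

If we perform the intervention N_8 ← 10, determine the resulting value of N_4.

The intervention breaks the incoming arrows to N_8: N_8 := 2·N_3 + 2·N_7 - N_5 no longer applies, and N_8 = 10.
Since N_4 is not a descendant of the intervened variable, it is unaffected.
N_4 = N_1 - 2  [with N_1=-2]  = -4

-4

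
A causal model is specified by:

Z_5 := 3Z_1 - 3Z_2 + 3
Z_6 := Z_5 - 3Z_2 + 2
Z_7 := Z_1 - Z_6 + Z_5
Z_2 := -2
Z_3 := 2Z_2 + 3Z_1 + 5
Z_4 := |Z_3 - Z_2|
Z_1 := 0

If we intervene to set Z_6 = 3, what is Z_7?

Intervening sets Z_6 = 3 and removes its equation (Z_6 := Z_5 - 3Z_2 + 2).
Z_5 = 3Z_1 - 3Z_2 + 3  [with Z_1=0, Z_2=-2]  = 9
Z_7 = Z_1 - Z_6 + Z_5  [with Z_1=0, Z_6=3, Z_5=9]  = 6

6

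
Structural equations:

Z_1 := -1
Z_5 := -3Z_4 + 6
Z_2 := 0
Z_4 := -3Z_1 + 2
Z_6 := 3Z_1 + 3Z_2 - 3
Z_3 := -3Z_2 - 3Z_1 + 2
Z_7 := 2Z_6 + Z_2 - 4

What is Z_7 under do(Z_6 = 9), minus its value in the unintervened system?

30

Intervening sets Z_6 = 9 and removes its equation (Z_6 := 3Z_1 + 3Z_2 - 3).
Z_7 = 2Z_6 + Z_2 - 4  [with Z_6=9, Z_2=0]  = 14
Without intervention: Z_6 = 3Z_1 + 3Z_2 - 3  [with Z_1=-1, Z_2=0]  = -6; Z_7 = 2Z_6 + Z_2 - 4  [with Z_6=-6, Z_2=0]  = -16.
Change = 14 − (-16) = 30.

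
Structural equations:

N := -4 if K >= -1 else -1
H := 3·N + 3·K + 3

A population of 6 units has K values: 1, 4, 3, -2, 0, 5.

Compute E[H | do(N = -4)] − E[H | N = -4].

-2.3

do(N=-4) breaks N's dependence on K. With N=-4 fixed, H across the units is -6, 3, 0, -15, -9, 6, mean -3.5.
Conditioning on N=-4 selects the 5 unit(s) with K ∈ {1, 4, 3, 0, 5}. Their H values: -6, 3, 0, -9, 6. Mean = -1.2.
Difference = -3.5 − (-1.2) = -2.3.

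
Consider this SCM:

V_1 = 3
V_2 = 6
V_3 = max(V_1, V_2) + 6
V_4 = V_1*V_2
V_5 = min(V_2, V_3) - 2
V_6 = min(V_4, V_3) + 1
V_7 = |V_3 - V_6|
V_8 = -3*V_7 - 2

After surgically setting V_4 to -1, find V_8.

-38

do(V_4=-1) replaces the equation V_4 = V_1*V_2 with the constant V_4 = -1.
V_3 = max(V_1, V_2) + 6  [with V_1=3, V_2=6]  = 12
V_6 = min(V_4, V_3) + 1  [with V_4=-1, V_3=12]  = 0
V_7 = |V_3 - V_6|  [with V_3=12, V_6=0]  = 12
V_8 = -3*V_7 - 2  [with V_7=12]  = -38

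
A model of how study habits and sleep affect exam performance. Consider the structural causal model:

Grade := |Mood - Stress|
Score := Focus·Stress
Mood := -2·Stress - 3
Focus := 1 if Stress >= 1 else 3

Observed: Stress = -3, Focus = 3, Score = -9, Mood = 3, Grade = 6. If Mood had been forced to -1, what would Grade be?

Intervening sets Mood = -1 and removes its equation (Mood := -2·Stress - 3).
Grade = |Mood - Stress|  [with Mood=-1, Stress=-3]  = 2

2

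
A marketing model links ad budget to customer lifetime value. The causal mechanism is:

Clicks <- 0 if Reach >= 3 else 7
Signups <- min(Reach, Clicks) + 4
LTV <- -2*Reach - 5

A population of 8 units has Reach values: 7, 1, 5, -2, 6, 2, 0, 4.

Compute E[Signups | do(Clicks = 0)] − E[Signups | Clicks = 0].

Under do(Clicks=0), Clicks's equation is replaced by Clicks=0 for every unit. Per-unit Signups: 4, 4, 4, 2, 4, 4, 4, 4. Mean = 3.75.
Conditioning on Clicks=0 selects the 4 unit(s) with Reach ∈ {7, 5, 6, 4}. Their Signups values: 4, 4, 4, 4. Mean = 4.
Difference = 3.75 − 4 = -0.25.

-0.25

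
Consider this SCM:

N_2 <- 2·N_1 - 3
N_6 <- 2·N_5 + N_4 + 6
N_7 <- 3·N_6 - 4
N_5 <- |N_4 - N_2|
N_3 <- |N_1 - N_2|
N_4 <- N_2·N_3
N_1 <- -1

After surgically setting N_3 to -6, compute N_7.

314

The intervention breaks the incoming arrows to N_3: N_3 <- |N_1 - N_2| no longer applies, and N_3 = -6.
N_2 = 2·N_1 - 3  [with N_1=-1]  = -5
N_4 = N_2·N_3  [with N_2=-5, N_3=-6]  = 30
N_5 = |N_4 - N_2|  [with N_4=30, N_2=-5]  = 35
N_6 = 2·N_5 + N_4 + 6  [with N_5=35, N_4=30]  = 106
N_7 = 3·N_6 - 4  [with N_6=106]  = 314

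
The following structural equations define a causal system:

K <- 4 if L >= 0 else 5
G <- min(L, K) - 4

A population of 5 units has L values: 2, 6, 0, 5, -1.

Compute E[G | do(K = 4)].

The intervention sets K=4 in all 5 units regardless of L. Recomputing G per unit gives -2, 0, -4, 0, -5; average -2.2.

-2.2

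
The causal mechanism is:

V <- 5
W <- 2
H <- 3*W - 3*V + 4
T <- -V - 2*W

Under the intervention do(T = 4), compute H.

Under do(T=4), the mechanism T <- -V - 2*W is discarded; T is fixed at 4.
Since H is not a descendant of the intervened variable, it is unaffected.
H = 3*W - 3*V + 4  [with W=2, V=5]  = -5

-5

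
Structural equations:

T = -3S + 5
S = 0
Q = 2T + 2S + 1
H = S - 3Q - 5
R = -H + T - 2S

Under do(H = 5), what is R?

0

Intervening sets H = 5 and removes its equation (H = S - 3Q - 5).
T = -3S + 5  [with S=0]  = 5
R = -H + T - 2S  [with H=5, T=5, S=0]  = 0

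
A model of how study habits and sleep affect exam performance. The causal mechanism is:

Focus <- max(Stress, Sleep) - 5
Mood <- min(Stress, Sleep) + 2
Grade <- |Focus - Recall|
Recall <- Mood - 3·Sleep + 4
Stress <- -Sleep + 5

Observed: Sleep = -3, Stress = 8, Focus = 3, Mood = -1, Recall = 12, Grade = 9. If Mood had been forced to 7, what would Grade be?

Under do(Mood=7), the mechanism Mood <- min(Stress, Sleep) + 2 is discarded; Mood is fixed at 7.
Stress = -Sleep + 5  [with Sleep=-3]  = 8
Focus = max(Stress, Sleep) - 5  [with Stress=8, Sleep=-3]  = 3
Recall = Mood - 3·Sleep + 4  [with Mood=7, Sleep=-3]  = 20
Grade = |Focus - Recall|  [with Focus=3, Recall=20]  = 17

17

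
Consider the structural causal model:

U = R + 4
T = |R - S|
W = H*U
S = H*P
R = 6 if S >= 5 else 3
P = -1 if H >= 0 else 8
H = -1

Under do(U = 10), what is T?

11

The intervention breaks the incoming arrows to U: U = R + 4 no longer applies, and U = 10.
Since T is not a descendant of the intervened variable, it is unaffected.
P = -1 if H >= 0 else 8  [with H=-1]  = 8
S = H*P  [with H=-1, P=8]  = -8
R = 6 if S >= 5 else 3  [with S=-8]  = 3
T = |R - S|  [with R=3, S=-8]  = 11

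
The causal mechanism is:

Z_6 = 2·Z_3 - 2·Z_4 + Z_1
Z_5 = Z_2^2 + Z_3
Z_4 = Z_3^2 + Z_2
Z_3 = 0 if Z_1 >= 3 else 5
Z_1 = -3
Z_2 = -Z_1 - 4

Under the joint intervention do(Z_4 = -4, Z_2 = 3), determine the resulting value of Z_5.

14

The joint intervention fixes Z_4 = -4, Z_2 = 3, removing each variable's own equation.
Z_3 = 0 if Z_1 >= 3 else 5  [with Z_1=-3]  = 5
Z_5 = Z_2^2 + Z_3  [with Z_2=3, Z_3=5]  = 14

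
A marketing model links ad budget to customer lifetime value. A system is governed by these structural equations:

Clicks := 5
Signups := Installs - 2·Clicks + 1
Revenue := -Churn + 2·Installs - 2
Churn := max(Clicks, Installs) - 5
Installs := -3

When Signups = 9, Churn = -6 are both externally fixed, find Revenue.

Setting Signups = 9, Churn = -6 by intervention discards those variables' equations.
Revenue = -Churn + 2·Installs - 2  [with Churn=-6, Installs=-3]  = -2

-2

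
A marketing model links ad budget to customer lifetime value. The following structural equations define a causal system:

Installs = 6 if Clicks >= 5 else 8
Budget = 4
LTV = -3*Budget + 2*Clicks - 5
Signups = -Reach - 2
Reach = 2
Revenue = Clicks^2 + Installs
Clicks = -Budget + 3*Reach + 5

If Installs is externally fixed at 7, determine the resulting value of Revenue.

Under do(Installs=7), the mechanism Installs = 6 if Clicks >= 5 else 8 is discarded; Installs is fixed at 7.
Clicks = -Budget + 3*Reach + 5  [with Budget=4, Reach=2]  = 7
Revenue = Clicks^2 + Installs  [with Clicks=7, Installs=7]  = 56

56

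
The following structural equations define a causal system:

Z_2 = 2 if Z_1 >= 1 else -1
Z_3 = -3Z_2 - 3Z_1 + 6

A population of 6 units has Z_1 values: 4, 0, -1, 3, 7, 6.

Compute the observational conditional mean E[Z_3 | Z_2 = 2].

E[Z_3|Z_2=2] averages over only the 4 units with Z_2=2 (Z_1 = 4, 3, 7, 6): Z_3 = -12, -9, -21, -18, mean -15.

-15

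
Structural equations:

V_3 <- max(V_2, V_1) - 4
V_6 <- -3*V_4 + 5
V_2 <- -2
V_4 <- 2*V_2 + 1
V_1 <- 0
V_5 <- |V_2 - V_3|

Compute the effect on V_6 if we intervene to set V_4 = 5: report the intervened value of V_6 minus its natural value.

Under do(V_4=5), the mechanism V_4 <- 2*V_2 + 1 is discarded; V_4 is fixed at 5.
V_6 = -3*V_4 + 5  [with V_4=5]  = -10
Without intervention: V_4 = 2*V_2 + 1  [with V_2=-2]  = -3; V_6 = -3*V_4 + 5  [with V_4=-3]  = 14.
Change = -10 − 14 = -24.

-24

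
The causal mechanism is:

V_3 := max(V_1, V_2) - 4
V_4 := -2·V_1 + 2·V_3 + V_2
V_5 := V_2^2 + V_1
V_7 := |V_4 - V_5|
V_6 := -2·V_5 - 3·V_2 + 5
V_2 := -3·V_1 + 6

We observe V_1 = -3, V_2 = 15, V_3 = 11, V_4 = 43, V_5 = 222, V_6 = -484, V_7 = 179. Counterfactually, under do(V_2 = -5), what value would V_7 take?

Under do(V_2=-5), the mechanism V_2 := -3·V_1 + 6 is discarded; V_2 is fixed at -5.
V_3 = max(V_1, V_2) - 4  [with V_1=-3, V_2=-5]  = -7
V_4 = -2·V_1 + 2·V_3 + V_2  [with V_1=-3, V_3=-7, V_2=-5]  = -13
V_5 = V_2^2 + V_1  [with V_2=-5, V_1=-3]  = 22
V_7 = |V_4 - V_5|  [with V_4=-13, V_5=22]  = 35

35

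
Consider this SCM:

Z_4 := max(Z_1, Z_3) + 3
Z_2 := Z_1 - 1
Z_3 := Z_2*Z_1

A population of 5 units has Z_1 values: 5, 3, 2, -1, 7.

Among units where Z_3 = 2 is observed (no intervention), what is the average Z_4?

5

Observing Z_3=2 restricts to units where Z_3's equation naturally yields 2: Z_1 ∈ {2, -1}. In that subpopulation Z_4 = 5, 5, mean 5.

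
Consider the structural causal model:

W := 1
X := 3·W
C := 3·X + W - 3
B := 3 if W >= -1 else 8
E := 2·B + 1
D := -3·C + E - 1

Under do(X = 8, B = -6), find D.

-78

The joint intervention fixes X = 8, B = -6, removing each variable's own equation.
C = 3·X + W - 3  [with X=8, W=1]  = 22
E = 2·B + 1  [with B=-6]  = -11
D = -3·C + E - 1  [with C=22, E=-11]  = -78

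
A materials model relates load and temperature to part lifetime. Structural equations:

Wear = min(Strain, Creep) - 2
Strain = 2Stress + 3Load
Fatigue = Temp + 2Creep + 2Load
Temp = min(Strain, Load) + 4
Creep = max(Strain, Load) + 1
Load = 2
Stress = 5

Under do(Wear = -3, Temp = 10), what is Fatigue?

48

Under do(Wear = -3, Temp = 10), each intervened variable's structural equation is replaced by its fixed value.
Strain = 2Stress + 3Load  [with Stress=5, Load=2]  = 16
Creep = max(Strain, Load) + 1  [with Strain=16, Load=2]  = 17
Fatigue = Temp + 2Creep + 2Load  [with Temp=10, Creep=17, Load=2]  = 48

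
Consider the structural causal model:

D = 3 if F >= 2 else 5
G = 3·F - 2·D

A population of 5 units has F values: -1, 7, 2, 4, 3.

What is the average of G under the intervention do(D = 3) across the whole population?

3

The intervention sets D=3 in all 5 units regardless of F. Recomputing G per unit gives -9, 15, 0, 6, 3; average 3.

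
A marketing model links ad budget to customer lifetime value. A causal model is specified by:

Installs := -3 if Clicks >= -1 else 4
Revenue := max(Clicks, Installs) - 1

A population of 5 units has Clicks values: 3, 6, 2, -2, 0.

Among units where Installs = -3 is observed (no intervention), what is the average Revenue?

Observing Installs=-3 restricts to units where Installs's equation naturally yields -3: Clicks ∈ {3, 6, 2, 0}. In that subpopulation Revenue = 2, 5, 1, -1, mean 1.75.

1.75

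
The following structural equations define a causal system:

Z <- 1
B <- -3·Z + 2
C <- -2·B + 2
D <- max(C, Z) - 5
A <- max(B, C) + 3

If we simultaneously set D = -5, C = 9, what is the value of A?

12

The joint intervention fixes D = -5, C = 9, removing each variable's own equation.
B = -3·Z + 2  [with Z=1]  = -1
A = max(B, C) + 3  [with B=-1, C=9]  = 12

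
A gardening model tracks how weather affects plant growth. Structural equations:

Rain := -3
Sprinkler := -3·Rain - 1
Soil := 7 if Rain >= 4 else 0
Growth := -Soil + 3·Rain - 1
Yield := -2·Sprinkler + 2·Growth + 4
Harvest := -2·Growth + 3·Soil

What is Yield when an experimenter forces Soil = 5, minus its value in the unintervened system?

-10

do(Soil=5) replaces the equation Soil := 7 if Rain >= 4 else 0 with the constant Soil = 5.
Sprinkler = -3·Rain - 1  [with Rain=-3]  = 8
Growth = -Soil + 3·Rain - 1  [with Soil=5, Rain=-3]  = -15
Yield = -2·Sprinkler + 2·Growth + 4  [with Sprinkler=8, Growth=-15]  = -42
Without intervention: Sprinkler = -3·Rain - 1  [with Rain=-3]  = 8; Soil = 7 if Rain >= 4 else 0  [with Rain=-3]  = 0; Growth = -Soil + 3·Rain - 1  [with Soil=0, Rain=-3]  = -10; Yield = -2·Sprinkler + 2·Growth + 4  [with Sprinkler=8, Growth=-10]  = -32.
Change = -42 − (-32) = -10.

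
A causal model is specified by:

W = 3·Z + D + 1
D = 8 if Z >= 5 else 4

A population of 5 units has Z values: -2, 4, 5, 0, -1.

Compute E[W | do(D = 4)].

8.6

Under do(D=4), D's equation is replaced by D=4 for every unit. Per-unit W: -1, 17, 20, 5, 2. Mean = 8.6.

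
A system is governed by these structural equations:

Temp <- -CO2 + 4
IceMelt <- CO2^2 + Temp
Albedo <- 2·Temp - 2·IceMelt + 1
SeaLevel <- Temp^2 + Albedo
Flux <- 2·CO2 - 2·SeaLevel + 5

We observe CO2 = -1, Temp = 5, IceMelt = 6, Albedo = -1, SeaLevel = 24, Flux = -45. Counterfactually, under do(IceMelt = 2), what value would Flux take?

The intervention breaks the incoming arrows to IceMelt: IceMelt <- CO2^2 + Temp no longer applies, and IceMelt = 2.
Temp = -CO2 + 4  [with CO2=-1]  = 5
Albedo = 2·Temp - 2·IceMelt + 1  [with Temp=5, IceMelt=2]  = 7
SeaLevel = Temp^2 + Albedo  [with Temp=5, Albedo=7]  = 32
Flux = 2·CO2 - 2·SeaLevel + 5  [with CO2=-1, SeaLevel=32]  = -61

-61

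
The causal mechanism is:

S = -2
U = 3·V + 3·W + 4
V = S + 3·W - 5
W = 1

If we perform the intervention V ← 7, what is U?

28

The intervention breaks the incoming arrows to V: V = S + 3·W - 5 no longer applies, and V = 7.
U = 3·V + 3·W + 4  [with V=7, W=1]  = 28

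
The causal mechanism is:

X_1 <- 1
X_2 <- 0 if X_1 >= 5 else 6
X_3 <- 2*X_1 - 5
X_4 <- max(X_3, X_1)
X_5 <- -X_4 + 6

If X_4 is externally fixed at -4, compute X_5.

10

Intervening sets X_4 = -4 and removes its equation (X_4 <- max(X_3, X_1)).
X_5 = -X_4 + 6  [with X_4=-4]  = 10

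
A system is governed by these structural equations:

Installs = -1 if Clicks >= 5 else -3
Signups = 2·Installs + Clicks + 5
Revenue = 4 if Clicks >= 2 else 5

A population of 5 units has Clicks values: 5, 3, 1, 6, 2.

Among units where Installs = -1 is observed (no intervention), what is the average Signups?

E[Signups|Installs=-1] averages over only the 2 units with Installs=-1 (Clicks = 5, 6): Signups = 8, 9, mean 8.5.

8.5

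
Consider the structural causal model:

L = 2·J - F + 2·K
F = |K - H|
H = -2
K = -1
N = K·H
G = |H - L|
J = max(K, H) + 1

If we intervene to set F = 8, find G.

8

The intervention breaks the incoming arrows to F: F = |K - H| no longer applies, and F = 8.
J = max(K, H) + 1  [with K=-1, H=-2]  = 0
L = 2·J - F + 2·K  [with J=0, F=8, K=-1]  = -10
G = |H - L|  [with H=-2, L=-10]  = 8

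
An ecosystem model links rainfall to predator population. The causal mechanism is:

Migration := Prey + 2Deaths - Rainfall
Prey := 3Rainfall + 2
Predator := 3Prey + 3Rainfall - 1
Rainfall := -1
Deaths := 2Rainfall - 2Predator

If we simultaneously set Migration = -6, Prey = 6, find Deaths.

Setting Migration = -6, Prey = 6 by intervention discards those variables' equations.
Predator = 3Prey + 3Rainfall - 1  [with Prey=6, Rainfall=-1]  = 14
Deaths = 2Rainfall - 2Predator  [with Rainfall=-1, Predator=14]  = -30

-30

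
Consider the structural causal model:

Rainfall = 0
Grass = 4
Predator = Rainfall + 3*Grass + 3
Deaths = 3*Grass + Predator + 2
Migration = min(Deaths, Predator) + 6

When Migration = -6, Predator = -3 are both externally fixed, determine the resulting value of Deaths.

11

Under do(Migration = -6, Predator = -3), each intervened variable's structural equation is replaced by its fixed value.
Deaths = 3*Grass + Predator + 2  [with Grass=4, Predator=-3]  = 11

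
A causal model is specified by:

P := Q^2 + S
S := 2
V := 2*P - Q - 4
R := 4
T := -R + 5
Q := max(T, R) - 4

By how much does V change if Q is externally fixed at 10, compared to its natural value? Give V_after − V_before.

Under do(Q=10), the mechanism Q := max(T, R) - 4 is discarded; Q is fixed at 10.
P = Q^2 + S  [with Q=10, S=2]  = 102
V = 2*P - Q - 4  [with P=102, Q=10]  = 190
Without intervention: T = -R + 5  [with R=4]  = 1; Q = max(T, R) - 4  [with T=1, R=4]  = 0; P = Q^2 + S  [with Q=0, S=2]  = 2; V = 2*P - Q - 4  [with P=2, Q=0]  = 0.
Change = 190 − 0 = 190.

190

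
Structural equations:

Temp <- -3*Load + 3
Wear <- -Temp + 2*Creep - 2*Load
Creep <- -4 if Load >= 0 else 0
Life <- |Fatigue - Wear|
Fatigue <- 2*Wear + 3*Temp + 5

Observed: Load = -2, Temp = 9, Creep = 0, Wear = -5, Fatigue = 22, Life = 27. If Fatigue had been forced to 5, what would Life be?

The intervention breaks the incoming arrows to Fatigue: Fatigue <- 2*Wear + 3*Temp + 5 no longer applies, and Fatigue = 5.
Temp = -3*Load + 3  [with Load=-2]  = 9
Creep = -4 if Load >= 0 else 0  [with Load=-2]  = 0
Wear = -Temp + 2*Creep - 2*Load  [with Temp=9, Creep=0, Load=-2]  = -5
Life = |Fatigue - Wear|  [with Fatigue=5, Wear=-5]  = 10

10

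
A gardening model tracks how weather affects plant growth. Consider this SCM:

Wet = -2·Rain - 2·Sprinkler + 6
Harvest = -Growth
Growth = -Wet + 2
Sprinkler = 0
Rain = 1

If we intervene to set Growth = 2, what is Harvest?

Intervening sets Growth = 2 and removes its equation (Growth = -Wet + 2).
Harvest = -Growth  [with Growth=2]  = -2

-2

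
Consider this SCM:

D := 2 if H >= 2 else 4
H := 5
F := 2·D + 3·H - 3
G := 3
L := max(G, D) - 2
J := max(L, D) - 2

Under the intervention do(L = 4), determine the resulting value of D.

do(L=4) replaces the equation L := max(G, D) - 2 with the constant L = 4.
D is not downstream of the intervention, so its value is determined by the original equations.
D = 2 if H >= 2 else 4  [with H=5]  = 2

2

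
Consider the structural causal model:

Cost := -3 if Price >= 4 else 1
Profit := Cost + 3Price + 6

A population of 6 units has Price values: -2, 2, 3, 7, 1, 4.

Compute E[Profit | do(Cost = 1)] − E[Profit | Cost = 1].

4.5

The intervention sets Cost=1 in all 6 units regardless of Price. Recomputing Profit per unit gives 1, 13, 16, 28, 10, 19; average 14.5.
Conditioning on Cost=1 selects the 4 unit(s) with Price ∈ {-2, 2, 3, 1}. Their Profit values: 1, 13, 16, 10. Mean = 10.
Difference = 14.5 − 10 = 4.5.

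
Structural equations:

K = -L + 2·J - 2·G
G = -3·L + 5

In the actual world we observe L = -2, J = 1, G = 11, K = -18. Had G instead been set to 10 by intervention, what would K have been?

The intervention breaks the incoming arrows to G: G = -3·L + 5 no longer applies, and G = 10.
K = -L + 2·J - 2·G  [with L=-2, J=1, G=10]  = -16

-16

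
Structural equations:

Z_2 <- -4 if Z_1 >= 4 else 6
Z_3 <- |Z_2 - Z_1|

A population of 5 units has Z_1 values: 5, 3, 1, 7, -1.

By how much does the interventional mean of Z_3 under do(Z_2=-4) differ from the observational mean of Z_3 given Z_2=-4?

-3

Every unit gets Z_2=-4 under the intervention. Z_3 values become 9, 7, 5, 11, 3; E[Z_3|do(Z_2=-4)] = 7.
Observing Z_2=-4 restricts to units where Z_2's equation naturally yields -4: Z_1 ∈ {5, 7}. In that subpopulation Z_3 = 9, 11, mean 10.
Difference = 7 − 10 = -3.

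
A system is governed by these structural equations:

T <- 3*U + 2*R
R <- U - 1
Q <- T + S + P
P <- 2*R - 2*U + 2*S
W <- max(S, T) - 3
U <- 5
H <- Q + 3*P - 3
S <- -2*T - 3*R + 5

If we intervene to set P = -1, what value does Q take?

-31

Intervening sets P = -1 and removes its equation (P <- 2*R - 2*U + 2*S).
R = U - 1  [with U=5]  = 4
T = 3*U + 2*R  [with U=5, R=4]  = 23
S = -2*T - 3*R + 5  [with T=23, R=4]  = -53
Q = T + S + P  [with T=23, S=-53, P=-1]  = -31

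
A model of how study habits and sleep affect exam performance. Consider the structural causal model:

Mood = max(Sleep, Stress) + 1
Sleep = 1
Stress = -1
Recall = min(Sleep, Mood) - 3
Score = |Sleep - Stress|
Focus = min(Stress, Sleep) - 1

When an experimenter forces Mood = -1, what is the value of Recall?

-4

The intervention breaks the incoming arrows to Mood: Mood = max(Sleep, Stress) + 1 no longer applies, and Mood = -1.
Recall = min(Sleep, Mood) - 3  [with Sleep=1, Mood=-1]  = -4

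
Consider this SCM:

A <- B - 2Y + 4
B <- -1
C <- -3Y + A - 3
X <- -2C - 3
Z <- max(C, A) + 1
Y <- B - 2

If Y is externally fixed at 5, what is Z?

Under do(Y=5), the mechanism Y <- B - 2 is discarded; Y is fixed at 5.
A = B - 2Y + 4  [with B=-1, Y=5]  = -7
C = -3Y + A - 3  [with Y=5, A=-7]  = -25
Z = max(C, A) + 1  [with C=-25, A=-7]  = -6

-6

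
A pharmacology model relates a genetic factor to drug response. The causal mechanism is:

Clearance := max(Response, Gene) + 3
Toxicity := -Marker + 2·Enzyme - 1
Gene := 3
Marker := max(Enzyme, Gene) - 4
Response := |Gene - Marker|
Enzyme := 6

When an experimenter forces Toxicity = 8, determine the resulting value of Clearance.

The intervention breaks the incoming arrows to Toxicity: Toxicity := -Marker + 2·Enzyme - 1 no longer applies, and Toxicity = 8.
Since Clearance is not a descendant of the intervened variable, it is unaffected.
Marker = max(Enzyme, Gene) - 4  [with Enzyme=6, Gene=3]  = 2
Response = |Gene - Marker|  [with Gene=3, Marker=2]  = 1
Clearance = max(Response, Gene) + 3  [with Response=1, Gene=3]  = 6

6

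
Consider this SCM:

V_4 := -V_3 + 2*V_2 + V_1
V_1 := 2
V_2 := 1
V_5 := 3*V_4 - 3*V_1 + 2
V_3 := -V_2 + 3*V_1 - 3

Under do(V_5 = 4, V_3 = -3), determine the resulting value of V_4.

Under do(V_5 = 4, V_3 = -3), each intervened variable's structural equation is replaced by its fixed value.
V_4 = -V_3 + 2*V_2 + V_1  [with V_3=-3, V_2=1, V_1=2]  = 7

7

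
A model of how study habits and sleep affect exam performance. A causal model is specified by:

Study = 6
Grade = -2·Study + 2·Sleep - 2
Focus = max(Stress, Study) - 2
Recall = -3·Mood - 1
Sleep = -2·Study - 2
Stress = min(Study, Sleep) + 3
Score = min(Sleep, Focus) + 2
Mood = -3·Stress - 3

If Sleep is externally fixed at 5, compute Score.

7

do(Sleep=5) replaces the equation Sleep = -2·Study - 2 with the constant Sleep = 5.
Stress = min(Study, Sleep) + 3  [with Study=6, Sleep=5]  = 8
Focus = max(Stress, Study) - 2  [with Stress=8, Study=6]  = 6
Score = min(Sleep, Focus) + 2  [with Sleep=5, Focus=6]  = 7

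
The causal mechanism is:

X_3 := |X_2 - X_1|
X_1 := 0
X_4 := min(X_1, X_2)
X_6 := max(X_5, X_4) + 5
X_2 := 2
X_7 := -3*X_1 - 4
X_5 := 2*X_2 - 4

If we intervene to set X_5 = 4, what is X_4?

0

The intervention breaks the incoming arrows to X_5: X_5 := 2*X_2 - 4 no longer applies, and X_5 = 4.
Since X_4 is not a descendant of the intervened variable, it is unaffected.
X_4 = min(X_1, X_2)  [with X_1=0, X_2=2]  = 0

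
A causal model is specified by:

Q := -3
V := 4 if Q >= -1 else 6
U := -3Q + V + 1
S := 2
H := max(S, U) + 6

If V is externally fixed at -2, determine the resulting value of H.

14

do(V=-2) replaces the equation V := 4 if Q >= -1 else 6 with the constant V = -2.
U = -3Q + V + 1  [with Q=-3, V=-2]  = 8
H = max(S, U) + 6  [with S=2, U=8]  = 14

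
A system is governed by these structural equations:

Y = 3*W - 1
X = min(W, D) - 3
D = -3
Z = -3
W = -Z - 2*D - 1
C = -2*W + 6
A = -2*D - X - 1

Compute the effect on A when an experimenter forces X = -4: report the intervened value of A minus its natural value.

The intervention breaks the incoming arrows to X: X = min(W, D) - 3 no longer applies, and X = -4.
A = -2*D - X - 1  [with D=-3, X=-4]  = 9
Without intervention: W = -Z - 2*D - 1  [with Z=-3, D=-3]  = 8; X = min(W, D) - 3  [with W=8, D=-3]  = -6; A = -2*D - X - 1  [with D=-3, X=-6]  = 11.
Change = 9 − 11 = -2.

-2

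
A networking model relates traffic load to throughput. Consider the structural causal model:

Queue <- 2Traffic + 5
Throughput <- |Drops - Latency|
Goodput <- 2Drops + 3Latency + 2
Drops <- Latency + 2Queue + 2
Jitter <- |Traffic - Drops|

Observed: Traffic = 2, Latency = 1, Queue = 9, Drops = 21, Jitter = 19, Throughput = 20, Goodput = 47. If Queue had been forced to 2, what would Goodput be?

The intervention breaks the incoming arrows to Queue: Queue <- 2Traffic + 5 no longer applies, and Queue = 2.
Drops = Latency + 2Queue + 2  [with Latency=1, Queue=2]  = 7
Goodput = 2Drops + 3Latency + 2  [with Drops=7, Latency=1]  = 19

19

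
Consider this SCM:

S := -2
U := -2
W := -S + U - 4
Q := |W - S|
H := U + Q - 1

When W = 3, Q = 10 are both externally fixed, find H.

Setting W = 3, Q = 10 by intervention discards those variables' equations.
H = U + Q - 1  [with U=-2, Q=10]  = 7

7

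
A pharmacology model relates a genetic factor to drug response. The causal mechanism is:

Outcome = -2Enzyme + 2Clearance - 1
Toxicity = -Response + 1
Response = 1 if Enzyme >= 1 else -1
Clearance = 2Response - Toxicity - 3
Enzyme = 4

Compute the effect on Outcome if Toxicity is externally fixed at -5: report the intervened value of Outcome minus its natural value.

do(Toxicity=-5) replaces the equation Toxicity = -Response + 1 with the constant Toxicity = -5.
Response = 1 if Enzyme >= 1 else -1  [with Enzyme=4]  = 1
Clearance = 2Response - Toxicity - 3  [with Response=1, Toxicity=-5]  = 4
Outcome = -2Enzyme + 2Clearance - 1  [with Enzyme=4, Clearance=4]  = -1
Without intervention: Response = 1 if Enzyme >= 1 else -1  [with Enzyme=4]  = 1; Toxicity = -Response + 1  [with Response=1]  = 0; Clearance = 2Response - Toxicity - 3  [with Response=1, Toxicity=0]  = -1; Outcome = -2Enzyme + 2Clearance - 1  [with Enzyme=4, Clearance=-1]  = -11.
Change = -1 − (-11) = 10.

10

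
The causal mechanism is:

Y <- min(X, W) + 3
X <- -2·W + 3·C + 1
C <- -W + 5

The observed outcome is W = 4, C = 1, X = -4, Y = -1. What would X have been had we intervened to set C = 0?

The intervention breaks the incoming arrows to C: C <- -W + 5 no longer applies, and C = 0.
X = -2·W + 3·C + 1  [with W=4, C=0]  = -7

-7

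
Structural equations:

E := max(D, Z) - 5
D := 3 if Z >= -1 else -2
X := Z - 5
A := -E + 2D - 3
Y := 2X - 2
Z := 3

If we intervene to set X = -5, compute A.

5

Intervening sets X = -5 and removes its equation (X := Z - 5).
No directed path runs from X to A, so A keeps its natural value.
D = 3 if Z >= -1 else -2  [with Z=3]  = 3
E = max(D, Z) - 5  [with D=3, Z=3]  = -2
A = -E + 2D - 3  [with E=-2, D=3]  = 5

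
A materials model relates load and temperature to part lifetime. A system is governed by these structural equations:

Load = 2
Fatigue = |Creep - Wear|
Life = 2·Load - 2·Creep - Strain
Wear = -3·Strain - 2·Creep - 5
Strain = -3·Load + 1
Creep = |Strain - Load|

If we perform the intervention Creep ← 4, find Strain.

-5

Under do(Creep=4), the mechanism Creep = |Strain - Load| is discarded; Creep is fixed at 4.
Since Strain is not a descendant of the intervened variable, it is unaffected.
Strain = -3·Load + 1  [with Load=2]  = -5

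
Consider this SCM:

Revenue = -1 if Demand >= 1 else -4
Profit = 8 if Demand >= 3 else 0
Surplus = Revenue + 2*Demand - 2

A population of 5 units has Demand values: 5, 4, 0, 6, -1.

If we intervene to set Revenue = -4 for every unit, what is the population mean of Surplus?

Under do(Revenue=-4), Revenue's equation is replaced by Revenue=-4 for every unit. Per-unit Surplus: 4, 2, -6, 6, -8. Mean = -0.4.

-0.4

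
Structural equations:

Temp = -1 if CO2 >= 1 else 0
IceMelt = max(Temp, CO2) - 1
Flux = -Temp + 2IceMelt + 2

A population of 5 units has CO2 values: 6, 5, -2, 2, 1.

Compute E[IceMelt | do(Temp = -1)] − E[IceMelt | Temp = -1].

Every unit gets Temp=-1 under the intervention. IceMelt values become 5, 4, -2, 1, 0; E[IceMelt|do(Temp=-1)] = 1.6.
E[IceMelt|Temp=-1] averages over only the 4 units with Temp=-1 (CO2 = 6, 5, 2, 1): IceMelt = 5, 4, 1, 0, mean 2.5.
Difference = 1.6 − 2.5 = -0.9.

-0.9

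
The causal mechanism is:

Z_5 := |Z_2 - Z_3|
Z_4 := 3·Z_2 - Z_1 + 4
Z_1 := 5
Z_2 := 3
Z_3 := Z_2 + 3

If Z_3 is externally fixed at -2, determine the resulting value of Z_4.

8

The intervention breaks the incoming arrows to Z_3: Z_3 := Z_2 + 3 no longer applies, and Z_3 = -2.
Z_4 is not downstream of the intervention, so its value is determined by the original equations.
Z_4 = 3·Z_2 - Z_1 + 4  [with Z_2=3, Z_1=5]  = 8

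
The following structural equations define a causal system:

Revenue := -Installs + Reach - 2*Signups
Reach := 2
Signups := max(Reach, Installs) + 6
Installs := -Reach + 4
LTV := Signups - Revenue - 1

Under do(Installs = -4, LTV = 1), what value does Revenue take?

The joint intervention fixes Installs = -4, LTV = 1, removing each variable's own equation.
Signups = max(Reach, Installs) + 6  [with Reach=2, Installs=-4]  = 8
Revenue = -Installs + Reach - 2*Signups  [with Installs=-4, Reach=2, Signups=8]  = -10

-10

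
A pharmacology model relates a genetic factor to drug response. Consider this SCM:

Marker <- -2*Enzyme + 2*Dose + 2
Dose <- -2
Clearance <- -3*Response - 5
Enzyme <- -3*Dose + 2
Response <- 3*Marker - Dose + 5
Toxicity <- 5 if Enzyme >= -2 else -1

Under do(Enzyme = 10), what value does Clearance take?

Under do(Enzyme=10), the mechanism Enzyme <- -3*Dose + 2 is discarded; Enzyme is fixed at 10.
Marker = -2*Enzyme + 2*Dose + 2  [with Enzyme=10, Dose=-2]  = -22
Response = 3*Marker - Dose + 5  [with Marker=-22, Dose=-2]  = -59
Clearance = -3*Response - 5  [with Response=-59]  = 172

172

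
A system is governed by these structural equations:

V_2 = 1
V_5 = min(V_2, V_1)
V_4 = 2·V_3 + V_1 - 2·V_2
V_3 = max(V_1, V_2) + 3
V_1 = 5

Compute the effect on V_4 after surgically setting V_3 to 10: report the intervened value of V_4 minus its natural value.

4

The intervention breaks the incoming arrows to V_3: V_3 = max(V_1, V_2) + 3 no longer applies, and V_3 = 10.
V_4 = 2·V_3 + V_1 - 2·V_2  [with V_3=10, V_1=5, V_2=1]  = 23
Without intervention: V_3 = max(V_1, V_2) + 3  [with V_1=5, V_2=1]  = 8; V_4 = 2·V_3 + V_1 - 2·V_2  [with V_3=8, V_1=5, V_2=1]  = 19.
Change = 23 − 19 = 4.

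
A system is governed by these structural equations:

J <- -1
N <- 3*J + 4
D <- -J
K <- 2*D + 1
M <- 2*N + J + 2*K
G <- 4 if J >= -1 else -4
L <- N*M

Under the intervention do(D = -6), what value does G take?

The intervention breaks the incoming arrows to D: D <- -J no longer applies, and D = -6.
No directed path runs from D to G, so G keeps its natural value.
G = 4 if J >= -1 else -4  [with J=-1]  = 4

4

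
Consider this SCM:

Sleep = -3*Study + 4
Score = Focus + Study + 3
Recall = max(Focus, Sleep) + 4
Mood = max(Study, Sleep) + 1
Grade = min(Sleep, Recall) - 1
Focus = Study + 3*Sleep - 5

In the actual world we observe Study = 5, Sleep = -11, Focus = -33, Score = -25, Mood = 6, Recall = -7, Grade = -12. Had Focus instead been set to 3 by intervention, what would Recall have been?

7

The intervention breaks the incoming arrows to Focus: Focus = Study + 3*Sleep - 5 no longer applies, and Focus = 3.
Sleep = -3*Study + 4  [with Study=5]  = -11
Recall = max(Focus, Sleep) + 4  [with Focus=3, Sleep=-11]  = 7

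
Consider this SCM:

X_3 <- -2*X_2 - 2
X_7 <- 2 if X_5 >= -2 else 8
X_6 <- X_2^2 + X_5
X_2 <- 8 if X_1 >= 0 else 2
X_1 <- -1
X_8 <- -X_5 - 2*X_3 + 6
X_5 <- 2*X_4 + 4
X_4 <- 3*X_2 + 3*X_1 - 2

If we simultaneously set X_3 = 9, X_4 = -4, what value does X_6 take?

Setting X_3 = 9, X_4 = -4 by intervention discards those variables' equations.
X_2 = 8 if X_1 >= 0 else 2  [with X_1=-1]  = 2
X_5 = 2*X_4 + 4  [with X_4=-4]  = -4
X_6 = X_2^2 + X_5  [with X_2=2, X_5=-4]  = 0

0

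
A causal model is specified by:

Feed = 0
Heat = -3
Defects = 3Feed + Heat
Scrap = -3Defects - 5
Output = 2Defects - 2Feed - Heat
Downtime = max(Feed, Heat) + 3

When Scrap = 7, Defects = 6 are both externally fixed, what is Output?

The joint intervention fixes Scrap = 7, Defects = 6, removing each variable's own equation.
Output = 2Defects - 2Feed - Heat  [with Defects=6, Feed=0, Heat=-3]  = 15

15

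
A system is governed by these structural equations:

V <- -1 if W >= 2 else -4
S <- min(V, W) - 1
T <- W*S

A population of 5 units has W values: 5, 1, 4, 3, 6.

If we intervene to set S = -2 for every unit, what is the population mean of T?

Every unit gets S=-2 under the intervention. T values become -10, -2, -8, -6, -12; E[T|do(S=-2)] = -7.6.

-7.6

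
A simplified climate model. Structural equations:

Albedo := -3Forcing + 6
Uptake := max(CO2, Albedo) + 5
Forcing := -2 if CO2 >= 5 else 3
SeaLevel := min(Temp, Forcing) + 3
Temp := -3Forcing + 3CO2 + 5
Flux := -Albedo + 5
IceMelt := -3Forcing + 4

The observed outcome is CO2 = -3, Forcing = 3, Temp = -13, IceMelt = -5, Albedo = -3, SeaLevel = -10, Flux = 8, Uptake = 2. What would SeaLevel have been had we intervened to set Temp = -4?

The intervention breaks the incoming arrows to Temp: Temp := -3Forcing + 3CO2 + 5 no longer applies, and Temp = -4.
Forcing = -2 if CO2 >= 5 else 3  [with CO2=-3]  = 3
SeaLevel = min(Temp, Forcing) + 3  [with Temp=-4, Forcing=3]  = -1

-1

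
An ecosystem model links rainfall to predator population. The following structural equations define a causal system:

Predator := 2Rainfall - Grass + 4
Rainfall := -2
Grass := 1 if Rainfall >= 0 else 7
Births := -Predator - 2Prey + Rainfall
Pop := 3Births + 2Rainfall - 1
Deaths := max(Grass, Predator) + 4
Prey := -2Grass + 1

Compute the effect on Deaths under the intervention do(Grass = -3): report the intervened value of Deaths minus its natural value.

Under do(Grass=-3), the mechanism Grass := 1 if Rainfall >= 0 else 7 is discarded; Grass is fixed at -3.
Predator = 2Rainfall - Grass + 4  [with Rainfall=-2, Grass=-3]  = 3
Deaths = max(Grass, Predator) + 4  [with Grass=-3, Predator=3]  = 7
Without intervention: Grass = 1 if Rainfall >= 0 else 7  [with Rainfall=-2]  = 7; Predator = 2Rainfall - Grass + 4  [with Rainfall=-2, Grass=7]  = -7; Deaths = max(Grass, Predator) + 4  [with Grass=7, Predator=-7]  = 11.
Change = 7 − 11 = -4.

-4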